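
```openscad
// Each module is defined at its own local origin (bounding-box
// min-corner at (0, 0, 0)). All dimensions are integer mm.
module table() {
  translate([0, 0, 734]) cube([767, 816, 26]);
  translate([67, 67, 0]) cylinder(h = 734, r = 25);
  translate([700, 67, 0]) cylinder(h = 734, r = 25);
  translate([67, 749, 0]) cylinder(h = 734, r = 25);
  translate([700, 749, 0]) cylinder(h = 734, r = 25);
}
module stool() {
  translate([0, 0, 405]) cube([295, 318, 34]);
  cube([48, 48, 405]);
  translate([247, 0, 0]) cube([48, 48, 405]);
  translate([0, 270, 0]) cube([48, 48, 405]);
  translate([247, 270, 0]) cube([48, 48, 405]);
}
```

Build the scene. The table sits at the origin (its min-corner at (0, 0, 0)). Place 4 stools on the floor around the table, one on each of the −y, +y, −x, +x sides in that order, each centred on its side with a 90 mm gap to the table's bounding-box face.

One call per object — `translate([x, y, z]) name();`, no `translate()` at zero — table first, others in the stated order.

table();
translate([236, -408, 0]) stool();
translate([236, 906, 0]) stool();
translate([-385, 249, 0]) stool();
translate([857, 249, 0]) stool();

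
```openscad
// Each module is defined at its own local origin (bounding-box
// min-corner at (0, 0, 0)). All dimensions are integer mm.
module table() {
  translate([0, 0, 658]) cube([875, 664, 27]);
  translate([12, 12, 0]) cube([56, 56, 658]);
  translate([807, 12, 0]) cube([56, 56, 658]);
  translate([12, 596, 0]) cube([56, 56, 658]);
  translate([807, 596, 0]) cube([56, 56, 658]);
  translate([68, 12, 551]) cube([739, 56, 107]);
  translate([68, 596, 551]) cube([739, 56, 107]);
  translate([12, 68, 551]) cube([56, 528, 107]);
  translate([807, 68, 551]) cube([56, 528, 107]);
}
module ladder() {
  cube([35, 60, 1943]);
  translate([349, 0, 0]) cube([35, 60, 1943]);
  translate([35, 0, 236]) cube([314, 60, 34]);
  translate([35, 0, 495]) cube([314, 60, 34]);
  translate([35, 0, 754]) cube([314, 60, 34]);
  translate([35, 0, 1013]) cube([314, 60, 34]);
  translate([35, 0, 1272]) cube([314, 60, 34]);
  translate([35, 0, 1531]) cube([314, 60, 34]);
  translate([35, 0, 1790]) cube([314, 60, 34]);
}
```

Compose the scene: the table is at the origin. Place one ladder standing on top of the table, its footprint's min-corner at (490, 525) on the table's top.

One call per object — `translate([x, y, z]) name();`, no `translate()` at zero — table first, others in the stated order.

table();
translate([490, 525, 685]) ladder();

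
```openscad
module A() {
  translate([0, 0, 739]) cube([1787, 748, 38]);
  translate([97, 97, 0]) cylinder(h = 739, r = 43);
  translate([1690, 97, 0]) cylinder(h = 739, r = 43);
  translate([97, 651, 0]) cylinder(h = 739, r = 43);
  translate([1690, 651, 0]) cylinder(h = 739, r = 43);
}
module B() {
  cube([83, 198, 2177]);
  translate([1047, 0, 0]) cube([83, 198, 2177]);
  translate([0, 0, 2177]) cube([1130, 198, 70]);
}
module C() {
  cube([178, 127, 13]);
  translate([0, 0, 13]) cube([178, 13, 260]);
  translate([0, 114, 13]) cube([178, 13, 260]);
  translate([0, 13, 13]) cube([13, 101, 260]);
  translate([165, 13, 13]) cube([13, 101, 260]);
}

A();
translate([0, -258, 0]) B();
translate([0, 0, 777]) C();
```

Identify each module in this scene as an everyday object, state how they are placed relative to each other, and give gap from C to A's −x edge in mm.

The open box's min-x is at 0; the table's min-x is 0; gap = 0 mm.

A is a table. B is a door frame. C is an open box. The door frame is on the floor beside the table on its −y side. The open box is on top of the table. The gap from the open box to the table's −x edge is 0 mm.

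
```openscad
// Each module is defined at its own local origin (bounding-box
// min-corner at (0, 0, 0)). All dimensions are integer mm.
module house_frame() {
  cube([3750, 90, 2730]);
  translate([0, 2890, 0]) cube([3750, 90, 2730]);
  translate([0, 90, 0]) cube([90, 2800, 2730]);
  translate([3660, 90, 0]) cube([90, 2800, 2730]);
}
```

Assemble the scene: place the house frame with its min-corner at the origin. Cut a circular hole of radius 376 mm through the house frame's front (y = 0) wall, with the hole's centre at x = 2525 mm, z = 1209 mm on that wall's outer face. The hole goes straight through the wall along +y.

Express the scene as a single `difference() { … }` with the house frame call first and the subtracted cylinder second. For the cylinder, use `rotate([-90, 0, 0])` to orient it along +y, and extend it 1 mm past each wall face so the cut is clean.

difference() {
  house_frame();
  translate([2525, -1, 1209]) rotate([-90, 0, 0]) cylinder(h = 92, r = 376);
}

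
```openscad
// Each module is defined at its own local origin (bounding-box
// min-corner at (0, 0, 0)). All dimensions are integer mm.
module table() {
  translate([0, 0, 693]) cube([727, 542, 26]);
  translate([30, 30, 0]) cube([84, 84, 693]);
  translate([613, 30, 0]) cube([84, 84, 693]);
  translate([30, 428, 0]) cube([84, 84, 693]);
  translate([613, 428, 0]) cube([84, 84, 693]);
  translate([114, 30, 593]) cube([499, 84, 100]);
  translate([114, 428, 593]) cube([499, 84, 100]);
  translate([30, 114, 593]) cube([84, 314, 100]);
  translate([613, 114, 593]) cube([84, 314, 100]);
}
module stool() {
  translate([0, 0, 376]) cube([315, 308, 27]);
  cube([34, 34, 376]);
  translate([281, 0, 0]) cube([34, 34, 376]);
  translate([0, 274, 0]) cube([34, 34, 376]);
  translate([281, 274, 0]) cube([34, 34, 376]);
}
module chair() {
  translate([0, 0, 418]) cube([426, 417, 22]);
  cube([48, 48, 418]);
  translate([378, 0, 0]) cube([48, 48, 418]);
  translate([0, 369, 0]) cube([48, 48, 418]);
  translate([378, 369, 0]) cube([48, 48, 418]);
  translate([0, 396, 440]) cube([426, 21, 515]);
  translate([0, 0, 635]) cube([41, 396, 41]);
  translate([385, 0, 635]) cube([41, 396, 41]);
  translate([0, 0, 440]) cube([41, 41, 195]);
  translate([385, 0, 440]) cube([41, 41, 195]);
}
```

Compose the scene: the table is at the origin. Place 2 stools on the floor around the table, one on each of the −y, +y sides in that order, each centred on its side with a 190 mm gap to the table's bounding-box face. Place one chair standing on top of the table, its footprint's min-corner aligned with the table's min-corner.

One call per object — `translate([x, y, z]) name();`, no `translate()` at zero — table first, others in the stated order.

table();
translate([206, -498, 0]) stool();
translate([206, 732, 0]) stool();
translate([0, 0, 719]) chair();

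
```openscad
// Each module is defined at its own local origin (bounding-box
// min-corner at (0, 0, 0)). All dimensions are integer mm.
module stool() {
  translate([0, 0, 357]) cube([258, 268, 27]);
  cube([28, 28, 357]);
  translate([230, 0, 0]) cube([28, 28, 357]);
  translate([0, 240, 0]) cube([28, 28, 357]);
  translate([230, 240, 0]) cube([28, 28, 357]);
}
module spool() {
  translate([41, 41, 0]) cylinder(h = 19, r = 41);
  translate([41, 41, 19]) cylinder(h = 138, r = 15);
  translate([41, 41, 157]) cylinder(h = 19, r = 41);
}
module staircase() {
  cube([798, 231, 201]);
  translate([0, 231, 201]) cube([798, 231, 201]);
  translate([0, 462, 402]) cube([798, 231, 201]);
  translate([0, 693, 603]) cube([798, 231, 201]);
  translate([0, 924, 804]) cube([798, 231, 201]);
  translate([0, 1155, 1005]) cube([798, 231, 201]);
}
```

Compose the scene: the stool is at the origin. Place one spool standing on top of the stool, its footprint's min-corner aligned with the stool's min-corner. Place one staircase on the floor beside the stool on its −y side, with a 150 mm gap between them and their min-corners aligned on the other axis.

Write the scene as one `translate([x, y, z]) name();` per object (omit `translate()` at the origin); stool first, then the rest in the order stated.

stool();
translate([0, 0, 384]) spool();
translate([0, -1536, 0]) staircase();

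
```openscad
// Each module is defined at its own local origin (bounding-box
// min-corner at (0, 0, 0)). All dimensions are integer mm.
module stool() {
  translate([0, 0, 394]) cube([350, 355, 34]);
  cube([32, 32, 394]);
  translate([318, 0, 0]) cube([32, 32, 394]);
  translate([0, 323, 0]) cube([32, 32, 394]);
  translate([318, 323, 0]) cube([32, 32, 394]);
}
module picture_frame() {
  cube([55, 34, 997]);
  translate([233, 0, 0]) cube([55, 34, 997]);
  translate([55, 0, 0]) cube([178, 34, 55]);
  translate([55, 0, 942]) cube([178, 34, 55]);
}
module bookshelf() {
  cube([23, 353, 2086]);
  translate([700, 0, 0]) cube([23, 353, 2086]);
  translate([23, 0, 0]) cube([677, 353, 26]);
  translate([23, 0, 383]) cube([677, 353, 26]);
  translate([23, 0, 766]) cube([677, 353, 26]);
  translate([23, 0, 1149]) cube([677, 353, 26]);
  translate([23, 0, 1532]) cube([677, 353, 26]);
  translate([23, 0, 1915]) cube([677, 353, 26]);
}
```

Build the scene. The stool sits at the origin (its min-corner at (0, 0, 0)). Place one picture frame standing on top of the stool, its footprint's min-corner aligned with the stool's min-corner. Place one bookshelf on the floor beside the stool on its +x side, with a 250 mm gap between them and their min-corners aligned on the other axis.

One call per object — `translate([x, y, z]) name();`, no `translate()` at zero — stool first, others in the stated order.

stool();
translate([0, 0, 428]) picture_frame();
translate([600, 0, 0]) bookshelf();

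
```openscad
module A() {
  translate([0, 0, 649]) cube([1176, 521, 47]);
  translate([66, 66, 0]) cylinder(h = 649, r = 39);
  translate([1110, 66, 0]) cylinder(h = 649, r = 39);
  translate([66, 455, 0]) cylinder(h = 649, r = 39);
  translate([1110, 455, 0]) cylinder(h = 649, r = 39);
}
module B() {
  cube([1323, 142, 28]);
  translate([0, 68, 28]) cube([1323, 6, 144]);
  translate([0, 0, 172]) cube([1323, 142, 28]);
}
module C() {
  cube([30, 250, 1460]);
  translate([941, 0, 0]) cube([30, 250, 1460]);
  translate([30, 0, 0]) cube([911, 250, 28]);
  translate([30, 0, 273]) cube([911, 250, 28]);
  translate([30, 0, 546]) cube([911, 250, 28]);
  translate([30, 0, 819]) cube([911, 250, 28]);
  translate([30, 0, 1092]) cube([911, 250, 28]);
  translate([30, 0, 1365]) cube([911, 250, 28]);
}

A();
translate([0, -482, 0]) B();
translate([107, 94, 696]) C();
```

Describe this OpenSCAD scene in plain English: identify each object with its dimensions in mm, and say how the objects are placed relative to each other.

A is a rectangular dining table. The top is 1176×521×47 mm with its upper surface at z = 696 mm. It stands on four round legs of 78 mm diameter, each leg's bounding box inset 27 mm from the nearest pair of top edges, running from the floor to the underside of the top.

B is an I-beam lying along x, 1323 mm long. Overall section height 200 mm. Two flanges 142 mm wide (y) and 28 mm thick, one on the floor and one at the top; a web 6 mm thick runs between them, centred on the flange width.

C is an open bookshelf. Two side panels, each 30 mm thick, 250 mm deep and 1460 mm tall, stand 971 mm apart (outside-to-outside). Between them sit 6 shelves, each 28 mm thick and 250 mm deep, spanning the full gap between the sides. The bottom shelf rests on the floor (its underside at z = 0) and the clear gap between one shelf's top and the next shelf's underside is 245 mm.

The I-beam is on the floor beside the table on its −y side. The bookshelf is on top of the table.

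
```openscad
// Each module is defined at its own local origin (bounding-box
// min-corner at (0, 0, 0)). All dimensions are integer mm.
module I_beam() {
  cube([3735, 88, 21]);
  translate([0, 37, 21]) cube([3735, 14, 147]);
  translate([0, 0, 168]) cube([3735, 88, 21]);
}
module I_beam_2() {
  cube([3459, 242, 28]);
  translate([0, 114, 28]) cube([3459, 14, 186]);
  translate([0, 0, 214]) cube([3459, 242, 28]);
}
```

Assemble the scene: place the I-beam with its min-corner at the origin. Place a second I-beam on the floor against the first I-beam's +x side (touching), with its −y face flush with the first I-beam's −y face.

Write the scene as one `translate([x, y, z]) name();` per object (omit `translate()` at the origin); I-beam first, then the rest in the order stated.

I_beam();
translate([3735, 0, 0]) I_beam_2();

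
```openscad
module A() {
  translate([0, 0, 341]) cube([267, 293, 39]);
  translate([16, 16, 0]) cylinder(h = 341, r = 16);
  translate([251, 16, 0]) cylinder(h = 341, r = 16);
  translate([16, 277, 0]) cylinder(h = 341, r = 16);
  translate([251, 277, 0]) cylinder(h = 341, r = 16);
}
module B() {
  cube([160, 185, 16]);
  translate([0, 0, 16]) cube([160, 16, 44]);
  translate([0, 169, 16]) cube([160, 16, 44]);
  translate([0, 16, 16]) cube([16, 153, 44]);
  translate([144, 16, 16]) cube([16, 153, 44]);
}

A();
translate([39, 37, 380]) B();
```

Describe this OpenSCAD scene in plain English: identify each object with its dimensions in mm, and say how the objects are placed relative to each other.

A is a four-legged stool. The seat is a 267×293×39 mm slab whose top surface is at z = 380 mm; four round legs, each 32 mm in diameter, run from the floor (z = 0) to the underside of the seat, each leg's axis is inset half a diameter from the nearest pair of seat edges (so the leg's bounding box is flush with the corner).

B is an open storage box with external size 160×185×60 mm and wall thickness 16 mm (the base is also 16 mm thick). The base covers the whole footprint; the four walls stand on the base, with the y-facing walls full-width and the x-facing walls fitting between their inner faces.

The open box is on top of the stool.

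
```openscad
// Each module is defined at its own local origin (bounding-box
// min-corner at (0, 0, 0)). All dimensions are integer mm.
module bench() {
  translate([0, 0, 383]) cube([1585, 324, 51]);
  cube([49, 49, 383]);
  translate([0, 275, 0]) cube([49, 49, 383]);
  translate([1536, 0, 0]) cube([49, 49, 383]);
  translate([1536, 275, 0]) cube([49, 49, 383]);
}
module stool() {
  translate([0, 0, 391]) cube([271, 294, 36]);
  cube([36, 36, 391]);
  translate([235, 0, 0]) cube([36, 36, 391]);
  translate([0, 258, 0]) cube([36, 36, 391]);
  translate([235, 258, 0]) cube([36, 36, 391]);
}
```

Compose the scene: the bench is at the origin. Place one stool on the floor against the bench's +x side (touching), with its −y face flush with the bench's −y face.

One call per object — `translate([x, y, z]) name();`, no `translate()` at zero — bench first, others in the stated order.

bench();
translate([1585, 0, 0]) stool();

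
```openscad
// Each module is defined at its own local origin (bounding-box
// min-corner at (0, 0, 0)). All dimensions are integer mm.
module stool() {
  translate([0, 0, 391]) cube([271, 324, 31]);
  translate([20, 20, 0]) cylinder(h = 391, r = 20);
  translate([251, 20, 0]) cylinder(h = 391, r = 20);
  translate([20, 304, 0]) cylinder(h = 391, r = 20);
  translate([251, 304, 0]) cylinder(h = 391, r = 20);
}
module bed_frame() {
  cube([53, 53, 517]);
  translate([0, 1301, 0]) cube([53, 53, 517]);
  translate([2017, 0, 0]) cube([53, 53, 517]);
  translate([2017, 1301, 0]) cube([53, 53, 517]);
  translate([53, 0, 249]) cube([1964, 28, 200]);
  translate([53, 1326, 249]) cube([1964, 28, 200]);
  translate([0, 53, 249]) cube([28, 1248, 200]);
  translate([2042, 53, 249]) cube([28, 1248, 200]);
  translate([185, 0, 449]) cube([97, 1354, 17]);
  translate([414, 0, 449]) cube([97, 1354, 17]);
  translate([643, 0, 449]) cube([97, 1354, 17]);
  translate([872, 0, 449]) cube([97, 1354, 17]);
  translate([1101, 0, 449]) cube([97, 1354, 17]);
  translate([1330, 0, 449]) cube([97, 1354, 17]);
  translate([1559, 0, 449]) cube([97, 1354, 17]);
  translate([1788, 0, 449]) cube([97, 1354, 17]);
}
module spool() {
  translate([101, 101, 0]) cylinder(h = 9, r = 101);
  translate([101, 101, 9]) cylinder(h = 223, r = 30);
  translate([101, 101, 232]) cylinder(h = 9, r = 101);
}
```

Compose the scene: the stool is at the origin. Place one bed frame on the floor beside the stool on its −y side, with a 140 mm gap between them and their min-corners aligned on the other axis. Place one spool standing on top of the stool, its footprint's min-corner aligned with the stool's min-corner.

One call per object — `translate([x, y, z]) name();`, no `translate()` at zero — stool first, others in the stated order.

stool();
translate([0, -1494, 0]) bed_frame();
translate([0, 0, 422]) spool();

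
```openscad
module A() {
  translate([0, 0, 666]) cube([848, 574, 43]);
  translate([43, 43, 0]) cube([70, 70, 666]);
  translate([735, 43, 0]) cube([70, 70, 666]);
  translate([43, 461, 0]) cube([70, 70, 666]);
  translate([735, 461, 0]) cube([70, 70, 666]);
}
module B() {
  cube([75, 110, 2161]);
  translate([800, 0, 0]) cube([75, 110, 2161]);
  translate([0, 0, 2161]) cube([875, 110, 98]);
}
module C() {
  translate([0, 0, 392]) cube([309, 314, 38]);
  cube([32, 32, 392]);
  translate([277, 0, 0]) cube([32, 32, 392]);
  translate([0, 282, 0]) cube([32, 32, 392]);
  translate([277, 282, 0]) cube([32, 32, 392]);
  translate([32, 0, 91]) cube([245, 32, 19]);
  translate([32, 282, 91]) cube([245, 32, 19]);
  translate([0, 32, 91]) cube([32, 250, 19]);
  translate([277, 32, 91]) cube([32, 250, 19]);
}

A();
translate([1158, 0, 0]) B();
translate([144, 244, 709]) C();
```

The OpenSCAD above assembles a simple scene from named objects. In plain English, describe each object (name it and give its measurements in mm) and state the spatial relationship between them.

A is a rectangular dining table. The top is 848×574×43 mm with its upper surface at z = 709 mm. It stands on four 70×70 mm square legs, each inset 43 mm from the nearest pair of top edges, running from the floor to the underside of the top.

B is a door frame. The clear opening is 725 mm wide and 2161 mm high. Two 75 mm wide jambs, 110 mm deep, stand either side of the opening from the floor to the top of the opening. A 98 mm thick head sits across the top of both jambs, spanning the full outside width of the frame.

C is a four-legged stool. The seat is a 309×314×38 mm slab whose top surface is at z = 430 mm; four square legs, each 32×32 mm in cross-section, run from the floor (z = 0) to the underside of the seat, each flush with a corner of the seat. Four stretchers, 32 mm wide and 19 mm tall, connect adjacent legs with their undersides at z = 91 mm, each running between the inner faces of the legs it joins and aligned with the legs' outer faces on the other axis.

The door frame is on the floor beside the table on its +x side. The stool is on top of the table.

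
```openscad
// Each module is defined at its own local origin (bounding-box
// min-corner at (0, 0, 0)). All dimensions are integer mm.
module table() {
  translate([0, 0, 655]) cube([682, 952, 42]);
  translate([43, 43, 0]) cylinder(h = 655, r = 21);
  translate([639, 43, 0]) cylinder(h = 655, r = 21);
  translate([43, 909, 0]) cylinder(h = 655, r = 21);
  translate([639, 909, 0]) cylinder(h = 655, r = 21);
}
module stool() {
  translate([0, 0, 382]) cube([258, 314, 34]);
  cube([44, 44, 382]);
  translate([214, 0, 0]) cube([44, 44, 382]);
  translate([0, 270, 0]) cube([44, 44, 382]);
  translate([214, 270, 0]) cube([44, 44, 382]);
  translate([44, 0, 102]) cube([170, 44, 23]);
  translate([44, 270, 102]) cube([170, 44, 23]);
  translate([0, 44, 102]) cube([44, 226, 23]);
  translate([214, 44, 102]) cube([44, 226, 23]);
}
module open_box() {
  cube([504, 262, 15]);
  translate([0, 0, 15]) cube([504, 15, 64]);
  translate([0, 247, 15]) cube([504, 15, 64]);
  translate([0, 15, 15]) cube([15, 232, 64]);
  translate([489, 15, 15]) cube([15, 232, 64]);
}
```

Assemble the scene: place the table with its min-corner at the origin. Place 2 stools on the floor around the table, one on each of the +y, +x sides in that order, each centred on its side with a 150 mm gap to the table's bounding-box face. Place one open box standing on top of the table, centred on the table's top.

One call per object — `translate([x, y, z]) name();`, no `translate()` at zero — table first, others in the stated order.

table();
translate([212, 1102, 0]) stool();
translate([832, 319, 0]) stool();
translate([89, 345, 697]) open_box();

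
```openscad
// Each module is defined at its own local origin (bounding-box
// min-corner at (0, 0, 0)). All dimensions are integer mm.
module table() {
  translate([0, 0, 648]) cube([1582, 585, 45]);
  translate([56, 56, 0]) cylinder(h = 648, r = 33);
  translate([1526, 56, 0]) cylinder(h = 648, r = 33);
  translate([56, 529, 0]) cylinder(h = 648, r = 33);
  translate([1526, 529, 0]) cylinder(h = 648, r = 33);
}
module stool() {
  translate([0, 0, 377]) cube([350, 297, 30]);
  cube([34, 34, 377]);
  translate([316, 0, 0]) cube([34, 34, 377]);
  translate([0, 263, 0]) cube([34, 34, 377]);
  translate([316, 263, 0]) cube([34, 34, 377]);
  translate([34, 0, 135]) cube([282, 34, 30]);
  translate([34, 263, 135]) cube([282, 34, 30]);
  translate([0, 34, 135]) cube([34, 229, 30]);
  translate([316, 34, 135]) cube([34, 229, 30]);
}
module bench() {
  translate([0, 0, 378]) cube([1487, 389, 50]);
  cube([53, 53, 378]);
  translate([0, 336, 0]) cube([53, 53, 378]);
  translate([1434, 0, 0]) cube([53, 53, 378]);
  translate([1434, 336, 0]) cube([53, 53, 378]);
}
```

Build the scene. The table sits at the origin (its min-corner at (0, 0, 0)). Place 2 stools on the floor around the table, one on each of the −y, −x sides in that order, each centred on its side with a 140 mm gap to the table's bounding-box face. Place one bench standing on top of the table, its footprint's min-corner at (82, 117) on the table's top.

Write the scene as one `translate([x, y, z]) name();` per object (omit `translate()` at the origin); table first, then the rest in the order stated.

table();
translate([616, -437, 0]) stool();
translate([-490, 144, 0]) stool();
translate([82, 117, 693]) bench();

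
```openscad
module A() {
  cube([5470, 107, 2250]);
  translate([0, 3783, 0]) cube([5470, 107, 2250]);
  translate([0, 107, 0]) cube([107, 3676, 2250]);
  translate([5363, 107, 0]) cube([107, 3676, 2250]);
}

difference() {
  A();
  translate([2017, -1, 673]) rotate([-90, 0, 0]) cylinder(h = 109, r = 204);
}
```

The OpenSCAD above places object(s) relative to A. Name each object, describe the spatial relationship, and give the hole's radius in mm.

The subtracted cylinder has r = 204 mm.

A is a house frame. The house frame has a circular hole through its front wall. The hole's radius is 204 mm.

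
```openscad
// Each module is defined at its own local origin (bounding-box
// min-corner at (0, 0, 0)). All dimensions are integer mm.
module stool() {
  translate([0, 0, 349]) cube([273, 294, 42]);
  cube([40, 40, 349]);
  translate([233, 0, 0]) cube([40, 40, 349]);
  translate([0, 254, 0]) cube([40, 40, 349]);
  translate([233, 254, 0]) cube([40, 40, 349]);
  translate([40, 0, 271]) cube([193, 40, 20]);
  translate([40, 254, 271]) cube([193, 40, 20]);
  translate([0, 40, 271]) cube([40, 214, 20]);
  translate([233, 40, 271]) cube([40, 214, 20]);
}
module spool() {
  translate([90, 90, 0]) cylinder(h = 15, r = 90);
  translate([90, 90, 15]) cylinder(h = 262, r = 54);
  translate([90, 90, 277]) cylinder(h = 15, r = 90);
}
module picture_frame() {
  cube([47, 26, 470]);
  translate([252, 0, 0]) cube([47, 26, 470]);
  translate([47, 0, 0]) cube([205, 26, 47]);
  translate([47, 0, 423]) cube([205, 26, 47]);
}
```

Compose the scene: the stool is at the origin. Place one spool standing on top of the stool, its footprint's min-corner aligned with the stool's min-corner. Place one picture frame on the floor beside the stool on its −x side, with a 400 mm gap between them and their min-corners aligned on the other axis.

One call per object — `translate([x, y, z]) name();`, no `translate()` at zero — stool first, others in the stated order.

stool();
translate([0, 0, 391]) spool();
translate([-699, 0, 0]) picture_frame();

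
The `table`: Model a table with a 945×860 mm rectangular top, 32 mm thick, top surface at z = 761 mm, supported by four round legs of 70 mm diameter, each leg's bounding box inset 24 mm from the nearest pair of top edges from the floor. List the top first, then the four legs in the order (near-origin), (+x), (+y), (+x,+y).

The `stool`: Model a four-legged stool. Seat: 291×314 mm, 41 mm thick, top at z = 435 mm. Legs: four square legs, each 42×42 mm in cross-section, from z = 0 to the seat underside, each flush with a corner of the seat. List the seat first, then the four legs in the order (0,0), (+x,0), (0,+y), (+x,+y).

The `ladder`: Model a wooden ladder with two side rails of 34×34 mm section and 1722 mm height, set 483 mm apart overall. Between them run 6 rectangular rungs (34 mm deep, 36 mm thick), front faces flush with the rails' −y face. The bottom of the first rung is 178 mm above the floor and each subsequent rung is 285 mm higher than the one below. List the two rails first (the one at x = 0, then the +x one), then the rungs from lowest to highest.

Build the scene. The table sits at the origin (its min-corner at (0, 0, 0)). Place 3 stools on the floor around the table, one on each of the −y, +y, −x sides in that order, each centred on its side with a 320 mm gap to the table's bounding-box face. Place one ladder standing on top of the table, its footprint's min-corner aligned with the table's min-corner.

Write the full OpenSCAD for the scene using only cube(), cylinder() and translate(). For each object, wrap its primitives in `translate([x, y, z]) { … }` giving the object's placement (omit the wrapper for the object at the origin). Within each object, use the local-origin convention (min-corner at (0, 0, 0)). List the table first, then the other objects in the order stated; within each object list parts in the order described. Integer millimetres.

translate([0, 0, 729]) cube([945, 860, 32]);
translate([59, 59, 0]) cylinder(h = 729, r = 35);
translate([886, 59, 0]) cylinder(h = 729, r = 35);
translate([59, 801, 0]) cylinder(h = 729, r = 35);
translate([886, 801, 0]) cylinder(h = 729, r = 35);
translate([327, -634, 0]) {
  translate([0, 0, 394]) cube([291, 314, 41]);
  cube([42, 42, 394]);
  translate([249, 0, 0]) cube([42, 42, 394]);
  translate([0, 272, 0]) cube([42, 42, 394]);
  translate([249, 272, 0]) cube([42, 42, 394]);
}
translate([327, 1180, 0]) {
  translate([0, 0, 394]) cube([291, 314, 41]);
  cube([42, 42, 394]);
  translate([249, 0, 0]) cube([42, 42, 394]);
  translate([0, 272, 0]) cube([42, 42, 394]);
  translate([249, 272, 0]) cube([42, 42, 394]);
}
translate([-611, 273, 0]) {
  translate([0, 0, 394]) cube([291, 314, 41]);
  cube([42, 42, 394]);
  translate([249, 0, 0]) cube([42, 42, 394]);
  translate([0, 272, 0]) cube([42, 42, 394]);
  translate([249, 272, 0]) cube([42, 42, 394]);
}
translate([0, 0, 761]) {
  cube([34, 34, 1722]);
  translate([449, 0, 0]) cube([34, 34, 1722]);
  translate([34, 0, 178]) cube([415, 34, 36]);
  translate([34, 0, 463]) cube([415, 34, 36]);
  translate([34, 0, 748]) cube([415, 34, 36]);
  translate([34, 0, 1033]) cube([415, 34, 36]);
  translate([34, 0, 1318]) cube([415, 34, 36]);
  translate([34, 0, 1603]) cube([415, 34, 36]);
}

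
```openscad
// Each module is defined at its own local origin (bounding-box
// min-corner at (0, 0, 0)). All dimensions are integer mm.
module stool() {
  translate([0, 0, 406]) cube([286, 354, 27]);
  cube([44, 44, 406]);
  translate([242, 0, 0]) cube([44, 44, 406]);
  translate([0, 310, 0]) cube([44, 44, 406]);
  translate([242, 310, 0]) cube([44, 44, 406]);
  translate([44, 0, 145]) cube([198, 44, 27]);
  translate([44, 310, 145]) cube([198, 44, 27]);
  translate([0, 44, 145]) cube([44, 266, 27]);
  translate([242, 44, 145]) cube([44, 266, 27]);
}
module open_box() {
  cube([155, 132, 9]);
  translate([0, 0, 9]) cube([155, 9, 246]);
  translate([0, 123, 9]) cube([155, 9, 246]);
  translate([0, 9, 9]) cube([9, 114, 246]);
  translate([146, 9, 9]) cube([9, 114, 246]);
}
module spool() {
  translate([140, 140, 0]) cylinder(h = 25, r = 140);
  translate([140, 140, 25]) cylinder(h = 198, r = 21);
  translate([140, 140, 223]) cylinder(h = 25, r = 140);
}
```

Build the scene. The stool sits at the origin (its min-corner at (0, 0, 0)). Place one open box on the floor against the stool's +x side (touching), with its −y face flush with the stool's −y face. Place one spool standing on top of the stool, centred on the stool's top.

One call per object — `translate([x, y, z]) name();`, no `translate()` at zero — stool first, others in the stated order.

stool();
translate([286, 0, 0]) open_box();
translate([3, 37, 433]) spool();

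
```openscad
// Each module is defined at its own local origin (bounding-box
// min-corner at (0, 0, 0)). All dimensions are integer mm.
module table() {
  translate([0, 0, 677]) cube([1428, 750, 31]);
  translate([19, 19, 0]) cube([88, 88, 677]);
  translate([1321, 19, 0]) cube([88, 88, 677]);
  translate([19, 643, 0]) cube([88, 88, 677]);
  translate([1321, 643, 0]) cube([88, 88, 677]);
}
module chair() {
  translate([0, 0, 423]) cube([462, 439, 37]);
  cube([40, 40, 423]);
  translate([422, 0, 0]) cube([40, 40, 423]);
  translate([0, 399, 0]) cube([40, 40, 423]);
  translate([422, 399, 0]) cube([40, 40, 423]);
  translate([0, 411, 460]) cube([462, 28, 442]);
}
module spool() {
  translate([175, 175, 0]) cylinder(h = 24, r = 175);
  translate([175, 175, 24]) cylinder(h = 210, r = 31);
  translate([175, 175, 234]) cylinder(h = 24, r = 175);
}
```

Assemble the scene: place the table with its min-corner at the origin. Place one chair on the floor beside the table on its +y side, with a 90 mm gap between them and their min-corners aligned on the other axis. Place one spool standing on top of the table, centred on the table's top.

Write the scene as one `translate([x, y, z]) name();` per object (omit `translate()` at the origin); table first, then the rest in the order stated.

table();
translate([0, 840, 0]) chair();
translate([539, 200, 708]) spool();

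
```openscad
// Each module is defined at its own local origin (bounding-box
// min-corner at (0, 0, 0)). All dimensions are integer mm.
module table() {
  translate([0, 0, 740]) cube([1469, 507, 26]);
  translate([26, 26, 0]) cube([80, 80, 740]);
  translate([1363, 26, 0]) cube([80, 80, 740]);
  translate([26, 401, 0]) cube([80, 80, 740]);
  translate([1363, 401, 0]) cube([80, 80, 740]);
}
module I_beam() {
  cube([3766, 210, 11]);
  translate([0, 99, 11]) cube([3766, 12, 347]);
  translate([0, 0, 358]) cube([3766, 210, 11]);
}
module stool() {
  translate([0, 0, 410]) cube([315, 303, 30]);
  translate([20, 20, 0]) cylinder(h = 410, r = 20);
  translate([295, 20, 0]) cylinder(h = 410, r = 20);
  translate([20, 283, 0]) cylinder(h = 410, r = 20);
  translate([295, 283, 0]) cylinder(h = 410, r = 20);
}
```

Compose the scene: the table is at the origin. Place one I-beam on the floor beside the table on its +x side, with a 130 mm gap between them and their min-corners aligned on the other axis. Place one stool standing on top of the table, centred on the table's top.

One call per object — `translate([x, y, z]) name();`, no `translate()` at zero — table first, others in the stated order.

table();
translate([1599, 0, 0]) I_beam();
translate([577, 102, 766]) stool();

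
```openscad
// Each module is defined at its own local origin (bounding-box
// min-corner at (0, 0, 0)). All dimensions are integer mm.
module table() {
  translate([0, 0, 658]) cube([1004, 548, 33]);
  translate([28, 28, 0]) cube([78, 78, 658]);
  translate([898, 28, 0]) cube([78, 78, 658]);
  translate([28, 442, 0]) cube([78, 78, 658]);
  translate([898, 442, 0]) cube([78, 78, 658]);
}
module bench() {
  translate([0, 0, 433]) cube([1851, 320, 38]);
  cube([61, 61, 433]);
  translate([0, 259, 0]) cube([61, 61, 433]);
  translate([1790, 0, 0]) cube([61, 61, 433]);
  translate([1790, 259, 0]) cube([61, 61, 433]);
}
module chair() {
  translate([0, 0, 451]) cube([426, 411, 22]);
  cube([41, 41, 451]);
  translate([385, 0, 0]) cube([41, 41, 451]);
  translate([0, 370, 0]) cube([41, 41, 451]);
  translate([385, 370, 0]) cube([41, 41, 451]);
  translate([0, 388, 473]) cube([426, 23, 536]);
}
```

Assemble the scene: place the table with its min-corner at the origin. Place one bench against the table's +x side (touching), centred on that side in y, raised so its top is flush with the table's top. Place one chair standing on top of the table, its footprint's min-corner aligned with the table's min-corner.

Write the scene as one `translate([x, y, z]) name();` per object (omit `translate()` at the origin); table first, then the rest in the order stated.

table();
translate([1004, 114, 220]) bench();
translate([0, 0, 691]) chair();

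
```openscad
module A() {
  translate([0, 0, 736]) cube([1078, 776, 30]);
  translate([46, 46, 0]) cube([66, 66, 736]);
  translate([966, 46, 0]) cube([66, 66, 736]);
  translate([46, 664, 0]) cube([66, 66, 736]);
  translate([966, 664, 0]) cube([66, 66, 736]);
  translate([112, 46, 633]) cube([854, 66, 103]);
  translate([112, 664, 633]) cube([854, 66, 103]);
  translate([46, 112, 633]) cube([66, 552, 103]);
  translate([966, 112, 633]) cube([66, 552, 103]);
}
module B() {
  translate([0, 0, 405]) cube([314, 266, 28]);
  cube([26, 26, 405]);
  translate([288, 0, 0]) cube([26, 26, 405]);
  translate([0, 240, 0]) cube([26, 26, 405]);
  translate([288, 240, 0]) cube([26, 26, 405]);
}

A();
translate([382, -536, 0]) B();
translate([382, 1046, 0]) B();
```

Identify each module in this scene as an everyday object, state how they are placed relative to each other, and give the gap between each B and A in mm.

Each stool's nearest face is 270 mm from the table's bounding box.

A is a table. B is a stool. Two stools sit around the table at the −y, +y sides. The gap between each stool and the table is 270 mm.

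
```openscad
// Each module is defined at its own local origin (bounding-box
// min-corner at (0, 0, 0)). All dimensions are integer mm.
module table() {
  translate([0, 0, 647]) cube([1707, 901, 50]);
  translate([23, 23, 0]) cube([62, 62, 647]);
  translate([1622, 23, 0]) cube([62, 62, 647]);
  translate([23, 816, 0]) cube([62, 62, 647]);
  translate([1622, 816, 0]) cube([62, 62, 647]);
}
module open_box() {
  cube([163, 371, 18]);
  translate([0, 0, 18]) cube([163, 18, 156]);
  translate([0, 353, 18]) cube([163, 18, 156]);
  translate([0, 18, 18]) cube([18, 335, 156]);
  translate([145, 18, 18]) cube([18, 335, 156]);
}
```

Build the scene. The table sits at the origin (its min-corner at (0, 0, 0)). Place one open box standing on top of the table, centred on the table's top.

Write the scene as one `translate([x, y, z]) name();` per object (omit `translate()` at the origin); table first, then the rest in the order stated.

table();
translate([772, 265, 697]) open_box();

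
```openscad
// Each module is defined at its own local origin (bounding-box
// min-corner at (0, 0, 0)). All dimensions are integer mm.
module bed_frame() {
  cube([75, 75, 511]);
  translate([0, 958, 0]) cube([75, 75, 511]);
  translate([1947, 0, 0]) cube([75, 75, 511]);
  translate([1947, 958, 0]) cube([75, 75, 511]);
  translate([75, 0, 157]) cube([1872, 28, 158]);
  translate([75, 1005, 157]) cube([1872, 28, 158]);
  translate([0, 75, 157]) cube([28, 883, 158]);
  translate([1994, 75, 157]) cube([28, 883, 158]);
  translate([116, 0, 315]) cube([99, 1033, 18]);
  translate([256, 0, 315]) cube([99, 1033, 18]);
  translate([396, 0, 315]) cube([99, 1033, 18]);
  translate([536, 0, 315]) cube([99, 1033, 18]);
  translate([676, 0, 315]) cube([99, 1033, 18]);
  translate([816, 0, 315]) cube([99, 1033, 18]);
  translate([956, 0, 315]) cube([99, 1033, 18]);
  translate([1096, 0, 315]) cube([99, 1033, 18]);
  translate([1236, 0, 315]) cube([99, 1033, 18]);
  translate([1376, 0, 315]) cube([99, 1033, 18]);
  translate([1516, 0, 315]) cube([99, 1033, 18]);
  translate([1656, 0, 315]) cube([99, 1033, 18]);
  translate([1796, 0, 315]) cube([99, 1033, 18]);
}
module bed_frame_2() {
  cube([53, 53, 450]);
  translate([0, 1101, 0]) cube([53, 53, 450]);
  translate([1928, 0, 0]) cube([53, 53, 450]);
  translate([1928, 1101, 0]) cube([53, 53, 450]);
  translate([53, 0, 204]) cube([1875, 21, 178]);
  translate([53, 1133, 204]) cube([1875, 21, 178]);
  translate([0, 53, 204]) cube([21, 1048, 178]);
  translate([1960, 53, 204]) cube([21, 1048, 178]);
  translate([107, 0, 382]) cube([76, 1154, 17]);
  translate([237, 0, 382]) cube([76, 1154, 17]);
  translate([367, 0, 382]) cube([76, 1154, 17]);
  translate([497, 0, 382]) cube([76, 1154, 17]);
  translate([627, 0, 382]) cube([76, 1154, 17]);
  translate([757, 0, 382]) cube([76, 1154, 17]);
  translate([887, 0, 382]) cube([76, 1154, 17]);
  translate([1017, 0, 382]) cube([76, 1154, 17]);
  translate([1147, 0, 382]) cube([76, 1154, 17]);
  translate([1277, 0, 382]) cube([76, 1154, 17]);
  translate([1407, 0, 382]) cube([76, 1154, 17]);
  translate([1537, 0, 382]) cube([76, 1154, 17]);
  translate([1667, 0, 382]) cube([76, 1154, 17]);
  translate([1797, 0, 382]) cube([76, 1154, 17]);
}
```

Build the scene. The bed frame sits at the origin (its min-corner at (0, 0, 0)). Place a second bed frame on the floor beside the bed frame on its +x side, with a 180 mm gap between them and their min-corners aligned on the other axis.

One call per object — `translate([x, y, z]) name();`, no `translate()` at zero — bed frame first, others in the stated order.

bed_frame();
translate([2202, 0, 0]) bed_frame_2();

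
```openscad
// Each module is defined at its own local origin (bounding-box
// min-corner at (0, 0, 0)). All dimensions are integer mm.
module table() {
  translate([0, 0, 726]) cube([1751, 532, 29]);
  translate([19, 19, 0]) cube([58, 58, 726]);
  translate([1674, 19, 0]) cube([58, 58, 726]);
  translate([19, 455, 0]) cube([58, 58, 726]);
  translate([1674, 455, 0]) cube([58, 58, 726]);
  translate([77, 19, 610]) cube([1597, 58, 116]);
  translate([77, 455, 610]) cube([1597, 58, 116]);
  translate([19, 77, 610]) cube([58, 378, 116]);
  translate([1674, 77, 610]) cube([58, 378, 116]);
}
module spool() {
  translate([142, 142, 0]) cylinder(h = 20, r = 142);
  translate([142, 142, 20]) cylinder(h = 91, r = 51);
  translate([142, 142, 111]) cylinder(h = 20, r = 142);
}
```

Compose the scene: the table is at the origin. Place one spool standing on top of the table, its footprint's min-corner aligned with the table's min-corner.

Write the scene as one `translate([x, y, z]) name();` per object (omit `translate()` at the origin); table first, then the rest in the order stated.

table();
translate([0, 0, 755]) spool();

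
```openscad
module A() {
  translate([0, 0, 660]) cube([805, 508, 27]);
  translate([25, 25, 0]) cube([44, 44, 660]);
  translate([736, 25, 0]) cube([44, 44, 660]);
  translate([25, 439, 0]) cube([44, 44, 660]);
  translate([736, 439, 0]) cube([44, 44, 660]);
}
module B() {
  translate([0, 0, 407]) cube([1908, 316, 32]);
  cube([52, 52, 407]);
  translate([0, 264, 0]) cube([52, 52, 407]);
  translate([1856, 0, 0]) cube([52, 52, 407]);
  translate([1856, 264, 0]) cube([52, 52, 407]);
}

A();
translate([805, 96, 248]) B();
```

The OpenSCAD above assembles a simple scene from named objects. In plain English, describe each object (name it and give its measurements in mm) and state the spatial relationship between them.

A is a table with a 805×508 mm rectangular top, 27 mm thick, top surface at z = 687 mm, supported by four 44×44 mm square legs, each inset 25 mm from the nearest pair of top edges, running from the floor.

B is a long wooden bench with a 1908 mm (x) × 316 mm (y) seat, 32 mm thick, its top surface 439 mm above the floor. Four 52 mm square legs at the seat corners, flush with the edges, run from z = 0 to the seat underside.

The bench is beside the table with their tops flush at z = 687.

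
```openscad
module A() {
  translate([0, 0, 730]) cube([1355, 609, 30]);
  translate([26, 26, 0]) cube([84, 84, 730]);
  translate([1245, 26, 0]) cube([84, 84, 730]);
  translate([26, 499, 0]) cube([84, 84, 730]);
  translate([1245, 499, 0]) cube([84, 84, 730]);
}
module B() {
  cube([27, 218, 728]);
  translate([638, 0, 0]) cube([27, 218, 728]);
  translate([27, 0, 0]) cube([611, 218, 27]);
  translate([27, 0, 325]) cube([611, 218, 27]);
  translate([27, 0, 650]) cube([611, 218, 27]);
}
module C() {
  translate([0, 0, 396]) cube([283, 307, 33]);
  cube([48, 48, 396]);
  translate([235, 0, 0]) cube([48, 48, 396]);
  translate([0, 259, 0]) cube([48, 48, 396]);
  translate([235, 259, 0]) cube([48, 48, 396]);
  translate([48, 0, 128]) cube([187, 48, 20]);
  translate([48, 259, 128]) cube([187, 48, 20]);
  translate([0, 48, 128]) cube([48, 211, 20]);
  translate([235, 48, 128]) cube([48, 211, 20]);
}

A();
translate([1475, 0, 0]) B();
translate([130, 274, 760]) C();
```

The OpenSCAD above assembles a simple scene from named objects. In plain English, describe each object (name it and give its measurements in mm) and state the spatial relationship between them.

A is a rectangular dining table. The top is 1355×609×30 mm with its upper surface at z = 760 mm. It stands on four 84×84 mm square legs, each inset 26 mm from the nearest pair of top edges, running from the floor to the underside of the top.

B is a bookshelf 665 mm wide overall, 218 mm deep and 728 mm tall. The two sides are 27 mm thick vertical panels. 3 horizontal shelves of 27 mm thickness span between the inner faces of the sides; the lowest shelf sits on the floor and shelves are stacked with a clear vertical gap of 298 mm between each pair.

C is a simple wooden stool: a rectangular seat 283 mm (x) by 307 mm (y), 33 mm thick, top face at z = 429 mm, on four square legs, each 48×48 mm in cross-section. The legs rest on z = 0, each flush with a corner of the seat. Four stretchers, 48 mm wide and 20 mm tall, connect adjacent legs with their undersides at z = 128 mm, each running between the inner faces of the legs it joins and aligned with the legs' outer faces on the other axis.

The bookshelf is on the floor beside the table on its +x side. The stool is on top of the table.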